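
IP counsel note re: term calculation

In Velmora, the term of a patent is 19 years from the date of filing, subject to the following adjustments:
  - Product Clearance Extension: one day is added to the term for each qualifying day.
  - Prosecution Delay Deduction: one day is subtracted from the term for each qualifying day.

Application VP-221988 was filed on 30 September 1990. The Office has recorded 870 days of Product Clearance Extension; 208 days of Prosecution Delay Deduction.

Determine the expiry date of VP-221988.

July 24, 2011

Base term: filing date + 19 years → 30 September 2009.
Product Clearance Extension: +870 days → 17 February 2012.
Prosecution Delay Deduction: −208 days → 24 July 2011.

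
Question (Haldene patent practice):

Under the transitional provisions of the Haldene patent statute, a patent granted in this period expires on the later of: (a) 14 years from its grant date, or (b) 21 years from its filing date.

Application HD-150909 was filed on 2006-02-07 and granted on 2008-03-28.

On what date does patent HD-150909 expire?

February 7, 2027

(a) grant + 14 years → 28 March 2022.
(b) filing + 21 years → 7 February 2027.
Later of the two: 7 February 2027.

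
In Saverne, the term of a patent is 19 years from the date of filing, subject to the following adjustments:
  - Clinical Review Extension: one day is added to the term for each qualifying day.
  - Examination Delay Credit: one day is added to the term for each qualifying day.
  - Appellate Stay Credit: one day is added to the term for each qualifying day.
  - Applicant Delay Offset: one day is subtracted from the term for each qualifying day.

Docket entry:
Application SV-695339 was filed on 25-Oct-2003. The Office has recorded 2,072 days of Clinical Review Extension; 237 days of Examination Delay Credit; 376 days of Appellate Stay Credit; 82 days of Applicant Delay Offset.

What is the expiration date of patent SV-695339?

2029-12-10

Base term: filing date + 19 years → 25 October 2022.
Clinical Review Extension: +2072 days → 27 June 2028.
Examination Delay Credit: +237 days → 19 February 2029.
Appellate Stay Credit: +376 days → 2 March 2030.
Applicant Delay Offset: −82 days → 10 December 2029.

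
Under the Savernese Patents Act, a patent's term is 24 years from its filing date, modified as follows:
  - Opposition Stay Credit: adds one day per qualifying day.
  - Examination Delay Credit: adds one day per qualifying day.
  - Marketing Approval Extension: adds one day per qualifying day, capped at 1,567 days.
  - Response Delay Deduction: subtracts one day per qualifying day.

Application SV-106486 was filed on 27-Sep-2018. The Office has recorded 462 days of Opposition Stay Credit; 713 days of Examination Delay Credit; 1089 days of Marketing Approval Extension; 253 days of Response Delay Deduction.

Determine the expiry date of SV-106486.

March 30, 2048

Base term: filing date + 24 years → 27 September 2042.
Opposition Stay Credit: +462 days → 2 January 2044.
Examination Delay Credit: +713 days → 15 December 2045.
Marketing Approval Extension: 1089 days (within the 1567-day cap) → +1089 days → 8 December 2048.
Response Delay Deduction: −253 days → 30 March 2048.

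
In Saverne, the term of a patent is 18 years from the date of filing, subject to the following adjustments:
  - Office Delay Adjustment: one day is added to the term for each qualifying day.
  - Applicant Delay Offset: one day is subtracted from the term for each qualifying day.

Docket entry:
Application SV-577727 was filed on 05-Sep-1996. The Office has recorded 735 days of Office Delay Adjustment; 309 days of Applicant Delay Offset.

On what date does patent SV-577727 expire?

2015-11-05

Base term: filing date + 18 years → 5 September 2014.
Office Delay Adjustment: +735 days → 9 September 2016.
Applicant Delay Offset: −309 days → 5 November 2015.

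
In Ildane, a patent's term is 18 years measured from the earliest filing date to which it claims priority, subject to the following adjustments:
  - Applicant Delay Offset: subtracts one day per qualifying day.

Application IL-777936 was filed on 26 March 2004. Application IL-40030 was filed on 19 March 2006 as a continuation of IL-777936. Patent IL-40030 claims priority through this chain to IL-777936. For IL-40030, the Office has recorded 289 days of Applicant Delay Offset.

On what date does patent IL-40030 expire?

Earliest priority filing: 26 March 2004.
Base term: 26 March 2004 + 18 years → 26 March 2022.
Applicant Delay Offset: −289 days → 10 June 2021.

2021-06-10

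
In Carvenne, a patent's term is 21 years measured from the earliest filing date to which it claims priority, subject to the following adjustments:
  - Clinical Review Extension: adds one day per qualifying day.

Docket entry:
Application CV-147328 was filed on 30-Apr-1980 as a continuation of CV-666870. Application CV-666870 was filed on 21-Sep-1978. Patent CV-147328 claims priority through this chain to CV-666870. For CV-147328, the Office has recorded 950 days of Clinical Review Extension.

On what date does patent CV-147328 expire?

2002-04-28

Earliest priority filing: 21 September 1978.
Base term: 21 September 1978 + 21 years → 21 September 1999.
Clinical Review Extension: +950 days → 28 April 2002.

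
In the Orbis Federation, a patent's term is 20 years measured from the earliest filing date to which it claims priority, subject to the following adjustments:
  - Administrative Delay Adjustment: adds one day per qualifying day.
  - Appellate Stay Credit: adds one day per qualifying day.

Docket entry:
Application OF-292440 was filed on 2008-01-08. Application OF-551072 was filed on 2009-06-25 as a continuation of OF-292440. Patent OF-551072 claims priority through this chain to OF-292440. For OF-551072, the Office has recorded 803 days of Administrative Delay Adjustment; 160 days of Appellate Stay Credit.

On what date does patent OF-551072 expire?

Earliest priority filing: 8 January 2008.
Base term: 8 January 2008 + 20 years → 8 January 2028.
Administrative Delay Adjustment: +803 days → 21 March 2030.
Appellate Stay Credit: +160 days → 28 August 2030.

2030-08-28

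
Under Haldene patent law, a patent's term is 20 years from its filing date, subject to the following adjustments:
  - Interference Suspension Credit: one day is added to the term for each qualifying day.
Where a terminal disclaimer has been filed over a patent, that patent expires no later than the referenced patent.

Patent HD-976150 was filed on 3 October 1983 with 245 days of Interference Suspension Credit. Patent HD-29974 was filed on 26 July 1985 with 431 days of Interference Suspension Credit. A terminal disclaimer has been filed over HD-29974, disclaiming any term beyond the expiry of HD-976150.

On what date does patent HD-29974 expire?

2004-06-04

Natural term of HD-29974:
  Base: filing + 20 years → 26 July 2005.
  Interference Suspension Credit: +431 days → 30 September 2006.
Expiry of referenced patent HD-976150:
  Base: filing + 20 years → 3 October 2003.
  Interference Suspension Credit: +245 days → 4 June 2004.
Terminal disclaimer: HD-29974 expires on the earlier of 30 September 2006 and 4 June 2004.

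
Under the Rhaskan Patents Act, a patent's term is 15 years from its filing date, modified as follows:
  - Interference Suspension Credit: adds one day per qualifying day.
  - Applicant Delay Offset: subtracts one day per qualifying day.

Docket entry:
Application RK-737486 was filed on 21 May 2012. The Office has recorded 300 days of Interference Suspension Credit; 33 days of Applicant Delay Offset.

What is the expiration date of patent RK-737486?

Base term: filing date + 15 years → 21 May 2027.
Interference Suspension Credit: +300 days → 16 March 2028.
Applicant Delay Offset: −33 days → 12 February 2028.

2028-02-12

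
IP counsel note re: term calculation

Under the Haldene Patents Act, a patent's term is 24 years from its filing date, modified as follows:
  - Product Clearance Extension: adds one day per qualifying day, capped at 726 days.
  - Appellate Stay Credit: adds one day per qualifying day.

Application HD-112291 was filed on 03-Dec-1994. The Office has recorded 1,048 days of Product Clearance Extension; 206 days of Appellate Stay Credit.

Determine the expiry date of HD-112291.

Base term: filing date + 24 years → 3 December 2018.
Product Clearance Extension: 1048 days claimed exceeds the 726-day cap, so +726 days → 28 November 2020.
Appellate Stay Credit: +206 days → 22 June 2021.

2021-06-22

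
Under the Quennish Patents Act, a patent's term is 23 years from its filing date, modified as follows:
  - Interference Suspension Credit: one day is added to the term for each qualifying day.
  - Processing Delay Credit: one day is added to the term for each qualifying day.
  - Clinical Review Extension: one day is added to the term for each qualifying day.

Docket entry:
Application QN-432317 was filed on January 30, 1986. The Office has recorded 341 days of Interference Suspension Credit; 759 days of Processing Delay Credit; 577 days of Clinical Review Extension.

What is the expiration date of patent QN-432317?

Base term: filing date + 23 years → 30 January 2009.
Interference Suspension Credit: +341 days → 6 January 2010.
Processing Delay Credit: +759 days → 4 February 2012.
Clinical Review Extension: +577 days → 3 September 2013.

September 3, 2013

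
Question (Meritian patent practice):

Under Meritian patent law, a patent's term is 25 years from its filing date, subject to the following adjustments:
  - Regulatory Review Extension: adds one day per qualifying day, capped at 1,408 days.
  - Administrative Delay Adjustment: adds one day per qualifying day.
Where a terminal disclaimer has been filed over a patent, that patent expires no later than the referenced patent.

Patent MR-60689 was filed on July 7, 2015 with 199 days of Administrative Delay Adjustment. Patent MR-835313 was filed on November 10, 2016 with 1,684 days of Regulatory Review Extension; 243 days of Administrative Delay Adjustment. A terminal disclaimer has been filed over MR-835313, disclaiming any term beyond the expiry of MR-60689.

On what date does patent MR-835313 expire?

Natural term of MR-835313:
  Base: filing + 25 years → 10 November 2041.
  Regulatory Review Extension: 1684 days claimed exceeds the 1408-day cap, so +1408 days → 18 September 2045.
  Administrative Delay Adjustment: +243 days → 19 May 2046.
Expiry of referenced patent MR-60689:
  Base: filing + 25 years → 7 July 2040.
  Administrative Delay Adjustment: +199 days → 22 January 2041.
Terminal disclaimer: MR-835313 expires on the earlier of 19 May 2046 and 22 January 2041.

January 22, 2041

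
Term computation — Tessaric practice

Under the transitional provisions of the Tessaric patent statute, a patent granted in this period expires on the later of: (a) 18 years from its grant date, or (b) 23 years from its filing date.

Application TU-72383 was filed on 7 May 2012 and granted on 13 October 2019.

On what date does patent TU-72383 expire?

(a) grant + 18 years → 13 October 2037.
(b) filing + 23 years → 7 May 2035.
Later of the two: 13 October 2037.

2037-10-13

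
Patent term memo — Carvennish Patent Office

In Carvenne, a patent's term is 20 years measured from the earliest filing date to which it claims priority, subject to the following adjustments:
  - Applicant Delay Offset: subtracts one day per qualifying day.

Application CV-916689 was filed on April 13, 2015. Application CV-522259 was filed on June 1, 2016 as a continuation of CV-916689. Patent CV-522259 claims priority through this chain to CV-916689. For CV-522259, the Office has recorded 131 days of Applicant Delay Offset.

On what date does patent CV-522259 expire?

2034-12-03

Earliest priority filing: 13 April 2015.
Base term: 13 April 2015 + 20 years → 13 April 2035.
Applicant Delay Offset: −131 days → 3 December 2034.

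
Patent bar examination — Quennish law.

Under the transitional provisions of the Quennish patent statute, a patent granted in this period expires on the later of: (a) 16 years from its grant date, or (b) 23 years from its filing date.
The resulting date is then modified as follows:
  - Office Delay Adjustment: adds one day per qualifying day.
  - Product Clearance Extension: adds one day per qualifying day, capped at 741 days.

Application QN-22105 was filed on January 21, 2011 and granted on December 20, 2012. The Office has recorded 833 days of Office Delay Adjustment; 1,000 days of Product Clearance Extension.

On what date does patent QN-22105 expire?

May 14, 2038

(a) grant + 16 years → 20 December 2028.
(b) filing + 23 years → 21 January 2034.
Later of the two: 21 January 2034.
Office Delay Adjustment: +833 days → 3 May 2036.
Product Clearance Extension: 1000 days claimed exceeds the 741-day cap, so +741 days → 14 May 2038.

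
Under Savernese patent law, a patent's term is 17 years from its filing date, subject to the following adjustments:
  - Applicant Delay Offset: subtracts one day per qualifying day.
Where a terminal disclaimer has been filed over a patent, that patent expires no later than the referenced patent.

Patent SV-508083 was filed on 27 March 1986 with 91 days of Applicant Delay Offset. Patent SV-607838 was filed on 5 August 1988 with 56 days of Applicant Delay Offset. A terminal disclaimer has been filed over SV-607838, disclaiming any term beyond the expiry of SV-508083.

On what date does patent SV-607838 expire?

December 26, 2002

Natural term of SV-607838:
  Base: filing + 17 years → 5 August 2005.
  Applicant Delay Offset: −56 days → 10 June 2005.
Expiry of referenced patent SV-508083:
  Base: filing + 17 years → 27 March 2003.
  Applicant Delay Offset: −91 days → 26 December 2002.
Terminal disclaimer: SV-607838 expires on the earlier of 10 June 2005 and 26 December 2002.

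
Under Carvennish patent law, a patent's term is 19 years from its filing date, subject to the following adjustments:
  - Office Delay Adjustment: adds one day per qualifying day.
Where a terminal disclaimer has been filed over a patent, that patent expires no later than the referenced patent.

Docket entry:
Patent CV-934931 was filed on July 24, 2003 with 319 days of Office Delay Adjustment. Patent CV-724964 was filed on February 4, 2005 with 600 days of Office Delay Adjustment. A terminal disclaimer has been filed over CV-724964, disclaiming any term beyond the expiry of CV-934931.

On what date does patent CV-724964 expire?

Natural term of CV-724964:
  Base: filing + 19 years → 4 February 2024.
  Office Delay Adjustment: +600 days → 26 September 2025.
Expiry of referenced patent CV-934931:
  Base: filing + 19 years → 24 July 2022.
  Office Delay Adjustment: +319 days → 8 June 2023.
Terminal disclaimer: CV-724964 expires on the earlier of 26 September 2025 and 8 June 2023.

2023-06-08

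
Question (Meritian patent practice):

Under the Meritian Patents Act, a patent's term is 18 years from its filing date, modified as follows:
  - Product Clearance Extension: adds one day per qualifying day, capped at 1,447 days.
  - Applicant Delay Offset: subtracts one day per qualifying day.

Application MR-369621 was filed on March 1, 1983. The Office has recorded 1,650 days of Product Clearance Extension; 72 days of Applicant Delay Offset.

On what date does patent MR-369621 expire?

2004-12-05

Base term: filing date + 18 years → 1 March 2001.
Product Clearance Extension: 1650 days claimed exceeds the 1447-day cap, so +1447 days → 15 February 2005.
Applicant Delay Offset: −72 days → 5 December 2004.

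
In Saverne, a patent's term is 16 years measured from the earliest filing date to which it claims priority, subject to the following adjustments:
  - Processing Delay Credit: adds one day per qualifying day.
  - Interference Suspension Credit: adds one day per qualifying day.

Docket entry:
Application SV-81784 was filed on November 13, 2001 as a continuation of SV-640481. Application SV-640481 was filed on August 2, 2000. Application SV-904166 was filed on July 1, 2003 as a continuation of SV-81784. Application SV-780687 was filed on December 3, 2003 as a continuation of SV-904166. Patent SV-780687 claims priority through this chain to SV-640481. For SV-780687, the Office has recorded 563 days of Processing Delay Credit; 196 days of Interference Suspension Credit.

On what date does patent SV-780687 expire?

Earliest priority filing: 2 August 2000.
Base term: 2 August 2000 + 16 years → 2 August 2016.
Processing Delay Credit: +563 days → 16 February 2018.
Interference Suspension Credit: +196 days → 31 August 2018.

August 31, 2018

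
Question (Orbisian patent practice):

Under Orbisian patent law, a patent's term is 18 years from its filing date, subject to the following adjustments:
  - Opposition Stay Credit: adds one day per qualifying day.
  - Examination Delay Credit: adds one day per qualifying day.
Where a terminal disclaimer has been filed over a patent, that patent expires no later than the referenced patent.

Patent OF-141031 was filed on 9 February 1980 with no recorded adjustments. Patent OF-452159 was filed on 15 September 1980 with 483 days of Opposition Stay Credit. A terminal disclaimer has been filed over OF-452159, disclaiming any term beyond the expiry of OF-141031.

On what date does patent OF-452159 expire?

Natural term of OF-452159:
  Base: filing + 18 years → 15 September 1998.
  Opposition Stay Credit: +483 days → 11 January 2000.
Expiry of referenced patent OF-141031:
  Base: filing + 18 years → 9 February 1998.
Terminal disclaimer: OF-452159 expires on the earlier of 11 January 2000 and 9 February 1998.

February 9, 1998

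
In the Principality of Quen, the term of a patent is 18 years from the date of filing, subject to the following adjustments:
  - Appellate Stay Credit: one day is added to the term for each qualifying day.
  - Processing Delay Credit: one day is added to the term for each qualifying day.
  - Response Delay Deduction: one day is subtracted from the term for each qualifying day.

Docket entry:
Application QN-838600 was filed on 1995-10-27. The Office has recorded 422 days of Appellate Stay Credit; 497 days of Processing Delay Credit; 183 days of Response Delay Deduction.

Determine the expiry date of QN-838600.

Base term: filing date + 18 years → 27 October 2013.
Appellate Stay Credit: +422 days → 23 December 2014.
Processing Delay Credit: +497 days → 3 May 2016.
Response Delay Deduction: −183 days → 2 November 2015.

November 2, 2015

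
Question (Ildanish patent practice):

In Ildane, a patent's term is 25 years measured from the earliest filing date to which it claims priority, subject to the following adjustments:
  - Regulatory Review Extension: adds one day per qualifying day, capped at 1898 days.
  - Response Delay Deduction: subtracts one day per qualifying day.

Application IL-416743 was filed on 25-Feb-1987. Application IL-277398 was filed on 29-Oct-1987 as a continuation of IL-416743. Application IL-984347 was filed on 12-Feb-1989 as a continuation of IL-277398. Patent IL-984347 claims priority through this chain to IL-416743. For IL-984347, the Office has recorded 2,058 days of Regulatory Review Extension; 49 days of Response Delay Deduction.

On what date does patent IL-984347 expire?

2017-03-19

Earliest priority filing: 25 February 1987.
Base term: 25 February 1987 + 25 years → 25 February 2012.
Regulatory Review Extension: 2058 days claimed exceeds the 1898-day cap, so +1898 days → 7 May 2017.
Response Delay Deduction: −49 days → 19 March 2017.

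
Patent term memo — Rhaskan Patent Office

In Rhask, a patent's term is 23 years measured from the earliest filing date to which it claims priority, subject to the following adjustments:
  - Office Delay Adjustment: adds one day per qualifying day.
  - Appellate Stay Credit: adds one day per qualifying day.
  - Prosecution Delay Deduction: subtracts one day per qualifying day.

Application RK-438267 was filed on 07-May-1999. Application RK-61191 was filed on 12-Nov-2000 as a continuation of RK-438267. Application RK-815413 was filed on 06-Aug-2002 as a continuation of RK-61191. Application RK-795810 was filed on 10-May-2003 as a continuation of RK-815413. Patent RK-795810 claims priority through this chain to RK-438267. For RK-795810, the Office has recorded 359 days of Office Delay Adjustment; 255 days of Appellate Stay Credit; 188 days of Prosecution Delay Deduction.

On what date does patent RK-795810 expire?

Earliest priority filing: 7 May 1999.
Base term: 7 May 1999 + 23 years → 7 May 2022.
Office Delay Adjustment: +359 days → 1 May 2023.
Appellate Stay Credit: +255 days → 11 January 2024.
Prosecution Delay Deduction: −188 days → 7 July 2023.

July 7, 2023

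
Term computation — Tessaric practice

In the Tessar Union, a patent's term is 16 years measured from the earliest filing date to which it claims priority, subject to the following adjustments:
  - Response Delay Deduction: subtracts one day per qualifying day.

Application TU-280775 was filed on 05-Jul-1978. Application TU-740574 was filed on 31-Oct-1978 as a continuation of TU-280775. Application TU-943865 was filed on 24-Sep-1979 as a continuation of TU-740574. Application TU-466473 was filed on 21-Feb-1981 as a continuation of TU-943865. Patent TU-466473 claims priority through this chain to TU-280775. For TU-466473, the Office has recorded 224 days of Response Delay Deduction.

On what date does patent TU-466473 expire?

Earliest priority filing: 5 July 1978.
Base term: 5 July 1978 + 16 years → 5 July 1994.
Response Delay Deduction: −224 days → 23 November 1993.

November 23, 1993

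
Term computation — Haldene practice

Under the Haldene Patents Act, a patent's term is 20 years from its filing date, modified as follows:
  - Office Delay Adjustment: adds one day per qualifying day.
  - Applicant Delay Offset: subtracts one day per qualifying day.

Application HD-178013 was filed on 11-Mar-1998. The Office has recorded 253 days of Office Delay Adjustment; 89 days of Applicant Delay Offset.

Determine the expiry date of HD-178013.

Base term: filing date + 20 years → 11 March 2018.
Office Delay Adjustment: +253 days → 19 November 2018.
Applicant Delay Offset: −89 days → 22 August 2018.

2018-08-22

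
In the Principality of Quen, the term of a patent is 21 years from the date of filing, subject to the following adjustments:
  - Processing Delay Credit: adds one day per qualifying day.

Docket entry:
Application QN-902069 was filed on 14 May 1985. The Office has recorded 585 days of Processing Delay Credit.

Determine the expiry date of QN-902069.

Base term: filing date + 21 years → 14 May 2006.
Processing Delay Credit: +585 days → 20 December 2007.

December 20, 2007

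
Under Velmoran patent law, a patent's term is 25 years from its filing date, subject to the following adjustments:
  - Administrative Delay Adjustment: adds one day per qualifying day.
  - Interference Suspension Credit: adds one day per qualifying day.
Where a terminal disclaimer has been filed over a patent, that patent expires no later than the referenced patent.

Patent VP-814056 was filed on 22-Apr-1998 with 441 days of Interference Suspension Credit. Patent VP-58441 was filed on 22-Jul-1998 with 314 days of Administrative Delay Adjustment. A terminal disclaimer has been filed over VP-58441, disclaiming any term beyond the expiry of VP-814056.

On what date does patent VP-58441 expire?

Natural term of VP-58441:
  Base: filing + 25 years → 22 July 2023.
  Administrative Delay Adjustment: +314 days → 31 May 2024.
Expiry of referenced patent VP-814056:
  Base: filing + 25 years → 22 April 2023.
  Interference Suspension Credit: +441 days → 6 July 2024.
Terminal disclaimer: VP-58441 expires on the earlier of 31 May 2024 and 6 July 2024.

May 31, 2024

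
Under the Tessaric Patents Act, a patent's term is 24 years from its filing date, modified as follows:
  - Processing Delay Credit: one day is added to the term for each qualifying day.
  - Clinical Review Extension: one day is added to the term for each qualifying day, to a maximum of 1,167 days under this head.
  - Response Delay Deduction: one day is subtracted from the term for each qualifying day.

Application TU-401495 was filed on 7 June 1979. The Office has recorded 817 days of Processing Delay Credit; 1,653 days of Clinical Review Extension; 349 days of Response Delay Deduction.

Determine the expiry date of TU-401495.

2007-11-28

Base term: filing date + 24 years → 7 June 2003.
Processing Delay Credit: +817 days → 1 September 2005.
Clinical Review Extension: 1653 days claimed exceeds the 1167-day cap, so +1167 days → 11 November 2008.
Response Delay Deduction: −349 days → 28 November 2007.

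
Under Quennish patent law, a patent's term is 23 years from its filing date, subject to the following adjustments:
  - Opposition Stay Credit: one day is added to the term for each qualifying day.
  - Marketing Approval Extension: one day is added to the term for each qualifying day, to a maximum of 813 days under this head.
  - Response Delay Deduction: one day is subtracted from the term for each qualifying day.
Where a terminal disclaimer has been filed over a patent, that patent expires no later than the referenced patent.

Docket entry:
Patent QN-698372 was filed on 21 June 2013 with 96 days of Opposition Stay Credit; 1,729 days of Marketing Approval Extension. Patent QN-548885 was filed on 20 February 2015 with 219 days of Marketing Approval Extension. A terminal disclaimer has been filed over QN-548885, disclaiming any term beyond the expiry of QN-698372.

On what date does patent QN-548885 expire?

Natural term of QN-548885:
  Base: filing + 23 years → 20 February 2038.
  Marketing Approval Extension: 219 days (within the 813-day cap) → +219 days → 27 September 2038.
Expiry of referenced patent QN-698372:
  Base: filing + 23 years → 21 June 2036.
  Opposition Stay Credit: +96 days → 25 September 2036.
  Marketing Approval Extension: 1729 days claimed exceeds the 813-day cap, so +813 days → 17 December 2038.
Terminal disclaimer: QN-548885 expires on the earlier of 27 September 2038 and 17 December 2038.

September 27, 2038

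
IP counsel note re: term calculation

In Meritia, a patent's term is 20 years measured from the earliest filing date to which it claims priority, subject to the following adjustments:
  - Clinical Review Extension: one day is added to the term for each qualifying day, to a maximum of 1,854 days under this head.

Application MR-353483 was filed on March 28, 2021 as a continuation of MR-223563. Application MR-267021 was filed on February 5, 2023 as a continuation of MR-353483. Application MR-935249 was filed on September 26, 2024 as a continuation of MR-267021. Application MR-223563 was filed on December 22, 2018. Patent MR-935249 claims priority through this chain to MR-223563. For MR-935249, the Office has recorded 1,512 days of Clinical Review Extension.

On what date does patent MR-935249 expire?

February 11, 2043

Earliest priority filing: 22 December 2018.
Base term: 22 December 2018 + 20 years → 22 December 2038.
Clinical Review Extension: 1512 days (within the 1854-day cap) → +1512 days → 11 February 2043.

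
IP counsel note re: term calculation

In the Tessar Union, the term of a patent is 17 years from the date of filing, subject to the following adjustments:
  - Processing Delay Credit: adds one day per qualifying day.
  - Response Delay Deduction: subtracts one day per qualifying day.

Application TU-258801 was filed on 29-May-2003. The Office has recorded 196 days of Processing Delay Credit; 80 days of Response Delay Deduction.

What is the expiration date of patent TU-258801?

Base term: filing date + 17 years → 29 May 2020.
Processing Delay Credit: +196 days → 11 December 2020.
Response Delay Deduction: −80 days → 22 September 2020.

September 22, 2020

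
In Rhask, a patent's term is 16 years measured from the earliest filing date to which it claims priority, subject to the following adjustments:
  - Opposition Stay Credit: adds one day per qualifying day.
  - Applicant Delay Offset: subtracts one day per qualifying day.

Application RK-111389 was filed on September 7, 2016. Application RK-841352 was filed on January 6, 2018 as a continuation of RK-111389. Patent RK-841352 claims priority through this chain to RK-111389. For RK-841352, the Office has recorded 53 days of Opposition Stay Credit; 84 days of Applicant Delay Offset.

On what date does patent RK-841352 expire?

August 7, 2032

Earliest priority filing: 7 September 2016.
Base term: 7 September 2016 + 16 years → 7 September 2032.
Opposition Stay Credit: +53 days → 30 October 2032.
Applicant Delay Offset: −84 days → 7 August 2032.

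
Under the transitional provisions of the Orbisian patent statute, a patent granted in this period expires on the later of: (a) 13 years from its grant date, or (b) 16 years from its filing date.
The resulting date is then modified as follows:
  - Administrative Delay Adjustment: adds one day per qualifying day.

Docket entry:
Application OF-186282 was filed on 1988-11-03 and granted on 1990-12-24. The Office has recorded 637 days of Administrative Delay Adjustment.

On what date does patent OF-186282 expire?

August 2, 2006

(a) grant + 13 years → 24 December 2003.
(b) filing + 16 years → 3 November 2004.
Later of the two: 3 November 2004.
Administrative Delay Adjustment: +637 days → 2 August 2006.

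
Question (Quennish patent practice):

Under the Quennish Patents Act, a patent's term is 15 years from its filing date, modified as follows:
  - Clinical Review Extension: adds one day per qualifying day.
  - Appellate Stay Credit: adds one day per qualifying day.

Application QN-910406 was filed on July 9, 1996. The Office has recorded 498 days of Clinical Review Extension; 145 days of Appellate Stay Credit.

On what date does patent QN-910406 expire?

2013-04-12

Base term: filing date + 15 years → 9 July 2011.
Clinical Review Extension: +498 days → 18 November 2012.
Appellate Stay Credit: +145 days → 12 April 2013.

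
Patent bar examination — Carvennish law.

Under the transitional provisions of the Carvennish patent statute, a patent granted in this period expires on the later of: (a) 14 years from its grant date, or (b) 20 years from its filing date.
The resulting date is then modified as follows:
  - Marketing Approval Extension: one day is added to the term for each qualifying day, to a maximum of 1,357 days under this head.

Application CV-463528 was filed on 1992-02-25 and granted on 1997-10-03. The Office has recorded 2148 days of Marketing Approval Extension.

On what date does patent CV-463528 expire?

November 13, 2015

(a) grant + 14 years → 3 October 2011.
(b) filing + 20 years → 25 February 2012.
Later of the two: 25 February 2012.
Marketing Approval Extension: 2148 days claimed exceeds the 1357-day cap, so +1357 days → 13 November 2015.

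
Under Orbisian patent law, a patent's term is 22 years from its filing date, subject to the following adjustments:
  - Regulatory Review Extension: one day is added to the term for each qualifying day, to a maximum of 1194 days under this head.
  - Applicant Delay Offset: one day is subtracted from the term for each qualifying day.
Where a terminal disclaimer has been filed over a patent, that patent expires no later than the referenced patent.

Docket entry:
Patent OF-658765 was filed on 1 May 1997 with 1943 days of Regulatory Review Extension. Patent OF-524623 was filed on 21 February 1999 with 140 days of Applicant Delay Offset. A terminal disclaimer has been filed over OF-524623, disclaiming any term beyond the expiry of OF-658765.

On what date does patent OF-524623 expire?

October 4, 2020

Natural term of OF-524623:
  Base: filing + 22 years → 21 February 2021.
  Applicant Delay Offset: −140 days → 4 October 2020.
Expiry of referenced patent OF-658765:
  Base: filing + 22 years → 1 May 2019.
  Regulatory Review Extension: 1943 days claimed exceeds the 1194-day cap, so +1194 days → 7 August 2022.
Terminal disclaimer: OF-524623 expires on the earlier of 4 October 2020 and 7 August 2022.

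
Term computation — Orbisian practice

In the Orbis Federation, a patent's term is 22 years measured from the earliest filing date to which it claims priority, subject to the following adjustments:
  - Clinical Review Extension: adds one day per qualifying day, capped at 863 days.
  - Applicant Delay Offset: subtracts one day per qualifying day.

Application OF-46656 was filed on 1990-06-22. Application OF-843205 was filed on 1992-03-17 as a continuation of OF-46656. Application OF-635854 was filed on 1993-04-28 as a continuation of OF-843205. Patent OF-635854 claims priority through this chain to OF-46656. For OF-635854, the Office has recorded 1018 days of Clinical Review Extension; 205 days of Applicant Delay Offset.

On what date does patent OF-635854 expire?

Earliest priority filing: 22 June 1990.
Base term: 22 June 1990 + 22 years → 22 June 2012.
Clinical Review Extension: 1018 days claimed exceeds the 863-day cap, so +863 days → 2 November 2014.
Applicant Delay Offset: −205 days → 11 April 2014.

April 11, 2014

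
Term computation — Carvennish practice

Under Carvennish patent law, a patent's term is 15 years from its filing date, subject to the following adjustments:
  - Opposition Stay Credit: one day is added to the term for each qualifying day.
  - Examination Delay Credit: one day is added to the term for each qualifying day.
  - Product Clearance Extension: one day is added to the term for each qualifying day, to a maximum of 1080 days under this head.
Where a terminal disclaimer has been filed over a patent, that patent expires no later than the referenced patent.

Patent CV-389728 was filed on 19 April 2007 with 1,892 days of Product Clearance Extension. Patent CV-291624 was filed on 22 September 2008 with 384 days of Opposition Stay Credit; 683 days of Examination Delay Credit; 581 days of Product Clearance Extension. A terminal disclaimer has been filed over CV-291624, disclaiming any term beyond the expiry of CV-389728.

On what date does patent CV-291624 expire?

April 3, 2025

Natural term of CV-291624:
  Base: filing + 15 years → 22 September 2023.
  Opposition Stay Credit: +384 days → 10 October 2024.
  Examination Delay Credit: +683 days → 24 August 2026.
  Product Clearance Extension: 581 days (within the 1080-day cap) → +581 days → 27 March 2028.
Expiry of referenced patent CV-389728:
  Base: filing + 15 years → 19 April 2022.
  Product Clearance Extension: 1892 days claimed exceeds the 1080-day cap, so +1080 days → 3 April 2025.
Terminal disclaimer: CV-291624 expires on the earlier of 27 March 2028 and 3 April 2025.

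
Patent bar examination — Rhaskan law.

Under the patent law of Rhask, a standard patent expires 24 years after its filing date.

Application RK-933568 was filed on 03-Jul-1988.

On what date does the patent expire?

July 3, 2012

Filing date + 24 years → 3 July 2012.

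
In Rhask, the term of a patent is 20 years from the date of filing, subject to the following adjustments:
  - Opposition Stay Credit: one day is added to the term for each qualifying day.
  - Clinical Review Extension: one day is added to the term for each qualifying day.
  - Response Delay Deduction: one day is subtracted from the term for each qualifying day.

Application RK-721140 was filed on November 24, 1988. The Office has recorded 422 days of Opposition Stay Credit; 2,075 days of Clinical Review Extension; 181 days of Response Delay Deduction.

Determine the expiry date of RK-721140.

2015-03-29

Base term: filing date + 20 years → 24 November 2008.
Opposition Stay Credit: +422 days → 20 January 2010.
Clinical Review Extension: +2075 days → 26 September 2015.
Response Delay Deduction: −181 days → 29 March 2015.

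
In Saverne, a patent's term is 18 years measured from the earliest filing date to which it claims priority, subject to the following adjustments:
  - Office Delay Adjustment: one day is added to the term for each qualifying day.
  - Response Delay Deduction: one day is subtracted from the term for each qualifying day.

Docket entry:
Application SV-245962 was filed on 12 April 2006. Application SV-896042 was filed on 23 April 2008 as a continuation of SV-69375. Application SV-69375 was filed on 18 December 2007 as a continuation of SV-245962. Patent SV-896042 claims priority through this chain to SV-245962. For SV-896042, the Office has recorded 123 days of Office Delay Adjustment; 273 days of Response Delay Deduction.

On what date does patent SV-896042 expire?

Earliest priority filing: 12 April 2006.
Base term: 12 April 2006 + 18 years → 12 April 2024.
Office Delay Adjustment: +123 days → 13 August 2024.
Response Delay Deduction: −273 days → 14 November 2023.

2023-11-14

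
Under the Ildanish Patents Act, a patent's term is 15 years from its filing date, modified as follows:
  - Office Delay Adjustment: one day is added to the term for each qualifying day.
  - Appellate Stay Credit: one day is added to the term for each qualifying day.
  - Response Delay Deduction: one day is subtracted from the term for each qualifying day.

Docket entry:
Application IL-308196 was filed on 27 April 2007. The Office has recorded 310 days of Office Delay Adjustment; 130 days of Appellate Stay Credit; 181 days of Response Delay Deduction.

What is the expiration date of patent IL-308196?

Base term: filing date + 15 years → 27 April 2022.
Office Delay Adjustment: +310 days → 3 March 2023.
Appellate Stay Credit: +130 days → 11 July 2023.
Response Delay Deduction: −181 days → 11 January 2023.

January 11, 2023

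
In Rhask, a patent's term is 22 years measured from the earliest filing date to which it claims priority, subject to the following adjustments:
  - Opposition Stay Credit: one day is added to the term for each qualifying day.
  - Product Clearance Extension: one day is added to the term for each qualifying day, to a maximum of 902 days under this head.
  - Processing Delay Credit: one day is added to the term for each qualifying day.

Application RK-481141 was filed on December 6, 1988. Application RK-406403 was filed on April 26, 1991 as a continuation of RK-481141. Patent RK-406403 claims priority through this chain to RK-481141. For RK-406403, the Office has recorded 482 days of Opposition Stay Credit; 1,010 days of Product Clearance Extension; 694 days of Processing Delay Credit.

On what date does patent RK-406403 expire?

August 14, 2016

Earliest priority filing: 6 December 1988.
Base term: 6 December 1988 + 22 years → 6 December 2010.
Opposition Stay Credit: +482 days → 1 April 2012.
Product Clearance Extension: 1010 days claimed exceeds the 902-day cap, so +902 days → 20 September 2014.
Processing Delay Credit: +694 days → 14 August 2016.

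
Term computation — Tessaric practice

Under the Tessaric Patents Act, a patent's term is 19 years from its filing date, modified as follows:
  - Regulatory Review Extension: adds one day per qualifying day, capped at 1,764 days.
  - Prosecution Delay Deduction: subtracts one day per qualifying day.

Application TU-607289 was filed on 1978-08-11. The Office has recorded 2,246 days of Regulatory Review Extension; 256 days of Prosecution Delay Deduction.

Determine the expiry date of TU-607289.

Base term: filing date + 19 years → 11 August 1997.
Regulatory Review Extension: 2246 days claimed exceeds the 1764-day cap, so +1764 days → 10 June 2002.
Prosecution Delay Deduction: −256 days → 27 September 2001.

September 27, 2001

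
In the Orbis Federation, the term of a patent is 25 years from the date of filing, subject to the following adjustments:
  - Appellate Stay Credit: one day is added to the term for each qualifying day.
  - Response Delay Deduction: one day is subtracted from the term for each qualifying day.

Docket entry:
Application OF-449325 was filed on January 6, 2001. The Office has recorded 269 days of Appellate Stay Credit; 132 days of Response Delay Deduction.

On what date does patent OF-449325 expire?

May 23, 2026

Base term: filing date + 25 years → 6 January 2026.
Appellate Stay Credit: +269 days → 2 October 2026.
Response Delay Deduction: −132 days → 23 May 2026.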